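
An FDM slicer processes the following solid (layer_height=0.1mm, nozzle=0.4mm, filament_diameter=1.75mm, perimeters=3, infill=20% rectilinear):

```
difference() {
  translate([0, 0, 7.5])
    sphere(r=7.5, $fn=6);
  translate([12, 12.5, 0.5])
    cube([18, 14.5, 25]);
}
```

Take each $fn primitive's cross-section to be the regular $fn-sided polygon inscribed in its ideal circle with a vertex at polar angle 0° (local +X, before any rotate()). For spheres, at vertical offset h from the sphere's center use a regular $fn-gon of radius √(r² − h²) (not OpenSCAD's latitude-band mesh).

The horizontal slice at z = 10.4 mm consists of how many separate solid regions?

1

At z = 10.4 mm: the sphere: section is a regular 6-gon, circumradius = √(r²−h²) = √(7.5²−2.9²) = 6.917; the 18×14.5 cube at (12, 12.5) contributes its full rectangle; Subtracting the remaining from the first: starting from the r=7.5 sphere, the 18×14.5 cube at (12, 12.5) misses the remaining region (no effect) — 1 connected region. The result has 1 disconnected region.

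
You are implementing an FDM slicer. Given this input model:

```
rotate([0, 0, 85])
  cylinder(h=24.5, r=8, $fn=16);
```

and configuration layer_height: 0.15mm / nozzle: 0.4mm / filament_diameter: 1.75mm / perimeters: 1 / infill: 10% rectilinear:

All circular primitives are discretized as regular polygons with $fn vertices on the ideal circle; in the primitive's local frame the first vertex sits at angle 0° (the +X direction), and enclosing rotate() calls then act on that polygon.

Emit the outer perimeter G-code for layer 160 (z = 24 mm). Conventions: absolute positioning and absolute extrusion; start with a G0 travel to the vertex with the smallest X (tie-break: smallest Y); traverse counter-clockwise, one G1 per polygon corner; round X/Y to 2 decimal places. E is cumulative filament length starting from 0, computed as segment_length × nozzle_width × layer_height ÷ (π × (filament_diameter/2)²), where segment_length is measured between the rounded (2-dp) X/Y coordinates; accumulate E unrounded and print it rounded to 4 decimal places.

G0 X-7.97 Y0.70 Z24.00
G1 X-7.63 Y-2.41 E0.0780
G1 X-6.13 Y-5.14 E0.1557
G1 X-3.69 Y-7.10 E0.2338
G1 X-0.70 Y-7.97 E0.3115
G1 X2.41 Y-7.63 E0.3895
G1 X5.14 Y-6.13 E0.4672
G1 X7.10 Y-3.69 E0.5453
G1 X7.97 Y-0.70 E0.6230
G1 X7.63 Y2.41 E0.7010
G1 X6.13 Y5.14 E0.7787
G1 X3.69 Y7.10 E0.8568
G1 X0.70 Y7.97 E0.9345
G1 X-2.41 Y7.63 E1.0125
G1 X-5.14 Y6.13 E1.0902
G1 X-7.10 Y3.69 E1.1683
G1 X-7.97 Y0.70 E1.2460

At z = 24 mm: the r=8 cylinder contributes a regular 16-gon of circumradius 8; (whole slice rotated 85° about Z — lengths, areas and connectivity unchanged). The outline is a single polygon with 16 vertices. Extrusion per mm of travel: 0.4 × 0.15 / (π × 0.875²) = 0.024945. Accumulating E over each segment gives final E = 1.2460.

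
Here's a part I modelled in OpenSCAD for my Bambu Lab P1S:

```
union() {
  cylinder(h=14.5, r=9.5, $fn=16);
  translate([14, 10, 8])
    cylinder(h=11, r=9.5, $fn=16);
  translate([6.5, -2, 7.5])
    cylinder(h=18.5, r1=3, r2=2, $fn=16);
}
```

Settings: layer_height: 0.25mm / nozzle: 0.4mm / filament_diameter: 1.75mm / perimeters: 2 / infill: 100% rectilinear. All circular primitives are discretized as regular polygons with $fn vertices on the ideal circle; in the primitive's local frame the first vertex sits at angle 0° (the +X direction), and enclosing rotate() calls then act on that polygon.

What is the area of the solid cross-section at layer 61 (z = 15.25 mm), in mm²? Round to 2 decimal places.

At z = 15.25 mm: the cylinder is absent (z outside [0, 14.5]); the r=9.5 cylinder at (14, 10) gives a regular 16-gon of circumradius 9.5 (constant along its height) (area = (16/2)·9.500²·sin(360°/16) = 276.30 mm²); the cone at (6.5, -2) contributes a regular 16-gon of circumradius 2.581 (interpolated between r1=3 and r2=2 at t=0.419) (area = (16/2)·2.581²·sin(360°/16) = 20.40 mm²); Combining (union): the 2 present regions are separate (no shared area or edge), so areas and boundary lengths simply add and each stays a separate island — area = 296.69 mm². Overall, the cross-section has 2 separate islands. Net area = 296.69 mm².

296.69 mm²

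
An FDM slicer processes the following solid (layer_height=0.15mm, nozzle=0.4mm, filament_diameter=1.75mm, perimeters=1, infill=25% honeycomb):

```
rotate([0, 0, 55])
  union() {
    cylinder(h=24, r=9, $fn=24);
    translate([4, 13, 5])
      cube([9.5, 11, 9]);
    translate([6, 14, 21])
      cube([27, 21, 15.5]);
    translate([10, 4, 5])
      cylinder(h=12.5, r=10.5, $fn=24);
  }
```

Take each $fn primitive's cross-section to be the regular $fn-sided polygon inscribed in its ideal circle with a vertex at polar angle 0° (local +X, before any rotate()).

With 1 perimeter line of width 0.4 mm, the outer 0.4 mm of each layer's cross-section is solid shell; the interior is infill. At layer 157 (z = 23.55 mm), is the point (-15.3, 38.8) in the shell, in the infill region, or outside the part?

shell

At z = 23.55 mm: the r=9 cylinder contributes a regular 24-gon of circumradius 9; the cube at (4, 13) does not reach this height (z outside [5, 14]); the cube at (6, 14) is present — its section is the full 27×21 rectangle; the cylinder at (10, 4) is absent (z outside [5, 17.5]); Merging all regions: the 2 present regions are separate (no shared area or edge), so areas and boundary lengths simply add and each stays a separate island — 2 connected regions; (rotated 55° about Z; rotation is an isometry so areas/perimeters/island counts are preserved). Overall, the cross-section has 2 separate islands. Undo the 55° rotation: the query point maps to (23.007, 34.788) in the un-rotated model frame. The nearest boundary edge runs (6.00, 35.00)→(33.00, 35.00); distance from the point to it = 0.21 mm. (Shell/infill is judged within the island containing the point — the largest one.) The point is inside the cross-section, 0.21 mm from the nearest boundary — within the 0.4 mm shell band (1 × 0.4).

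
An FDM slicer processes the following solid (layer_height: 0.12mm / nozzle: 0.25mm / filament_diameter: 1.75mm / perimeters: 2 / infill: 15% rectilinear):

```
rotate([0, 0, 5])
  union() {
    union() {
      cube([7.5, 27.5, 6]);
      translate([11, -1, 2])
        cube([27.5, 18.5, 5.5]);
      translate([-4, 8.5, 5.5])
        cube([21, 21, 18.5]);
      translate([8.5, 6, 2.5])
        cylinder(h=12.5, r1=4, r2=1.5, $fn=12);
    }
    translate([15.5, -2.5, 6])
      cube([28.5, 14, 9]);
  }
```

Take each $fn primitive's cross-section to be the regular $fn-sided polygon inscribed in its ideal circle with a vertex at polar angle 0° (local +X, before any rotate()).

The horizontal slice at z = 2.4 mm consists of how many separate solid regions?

2

At z = 2.4 mm: the cube is present — its section is the full 7.5×27.5 rectangle; the cube at (11, -1) (footprint 27.5×18.5) is included at this height; the cube at (-4, 8.5) does not reach this height (z outside [5.5, 24]); the cone at (8.5, 6) is absent (z outside [2.5, 15]); Merging all regions: the 2 present regions are separate (no shared area or edge), so areas and boundary lengths simply add and each stays a separate island — 2 connected regions; the cube at (15.5, -2.5) is not intersected at this z (z outside [6, 15]); Taking the union: only that combined region is present, so the union is just that shape — 2 connected regions; (rotated 5° about Z; rotation is an isometry so areas/perimeters/island counts are preserved). The result has 2 disconnected regions.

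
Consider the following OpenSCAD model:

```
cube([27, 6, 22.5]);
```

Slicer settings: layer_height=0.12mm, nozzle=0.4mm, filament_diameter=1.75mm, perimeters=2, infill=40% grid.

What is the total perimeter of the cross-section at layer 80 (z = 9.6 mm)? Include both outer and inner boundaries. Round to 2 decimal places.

At z = 9.6 mm: the cube is present — its section is the full 27×6 rectangle (perimeter 66.00 mm). Overall, the cross-section is a single solid region. Total boundary length (outer) = 66.00 mm.

66.00 mm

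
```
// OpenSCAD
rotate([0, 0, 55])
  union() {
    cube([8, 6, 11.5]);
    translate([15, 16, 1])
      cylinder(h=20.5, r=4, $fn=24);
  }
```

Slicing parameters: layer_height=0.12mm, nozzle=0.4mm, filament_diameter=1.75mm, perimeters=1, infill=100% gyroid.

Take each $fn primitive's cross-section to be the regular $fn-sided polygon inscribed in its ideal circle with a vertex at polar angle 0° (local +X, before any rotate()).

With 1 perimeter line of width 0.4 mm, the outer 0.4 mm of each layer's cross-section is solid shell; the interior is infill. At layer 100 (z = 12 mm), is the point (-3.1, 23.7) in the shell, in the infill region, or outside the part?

At z = 12 mm: the cube is absent (z outside [0, 11.5]); the cylinder at (15, 16): section is a regular 24-gon, circumradius r=4; Combining (union): only the r=4 cylinder at (15, 16) is present, so the union is just that shape — 1 connected region; (whole slice rotated 55° about Z — lengths, areas and connectivity unchanged). Overall, the cross-section is a single solid region. Undo the 55° rotation: the query point maps to (17.636, 16.133) in the un-rotated model frame. The nearest boundary edge runs (19.00, 16.00)→(18.86, 17.04); distance from the point to it = 1.34 mm. The point is inside the cross-section and 1.34 mm from the nearest boundary — more than the 0.4 mm shell width (1 × 0.4), so it's in the infill interior.

infill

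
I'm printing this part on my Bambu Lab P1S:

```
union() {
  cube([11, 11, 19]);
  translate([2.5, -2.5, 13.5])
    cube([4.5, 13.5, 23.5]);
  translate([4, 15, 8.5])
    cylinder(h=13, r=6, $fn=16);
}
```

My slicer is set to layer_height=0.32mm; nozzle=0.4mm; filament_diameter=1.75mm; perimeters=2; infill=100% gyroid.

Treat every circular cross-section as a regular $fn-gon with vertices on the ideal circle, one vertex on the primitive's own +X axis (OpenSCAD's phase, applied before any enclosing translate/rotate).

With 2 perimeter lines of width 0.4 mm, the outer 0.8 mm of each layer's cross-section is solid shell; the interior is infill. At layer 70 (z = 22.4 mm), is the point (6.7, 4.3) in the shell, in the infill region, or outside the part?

At z = 22.4 mm: the cube is not intersected at this z (z outside [0, 19]); the cube at (2.5, -2.5) (footprint 4.5×13.5) is included at this height; the cylinder at (4, 15) is not intersected at this z (z outside [8.5, 21.5]); Merging all regions: only the 4.5×13.5 cube at (2.5, -2.5) is present, so the union is just that shape — 1 connected region. Overall, the cross-section is a single solid region. The nearest boundary edge runs (7.00, -2.50)→(7.00, 11.00); distance from the point to it = 0.30 mm. The point is inside the cross-section, 0.30 mm from the nearest boundary — within the 0.8 mm shell band (2 × 0.4).

shell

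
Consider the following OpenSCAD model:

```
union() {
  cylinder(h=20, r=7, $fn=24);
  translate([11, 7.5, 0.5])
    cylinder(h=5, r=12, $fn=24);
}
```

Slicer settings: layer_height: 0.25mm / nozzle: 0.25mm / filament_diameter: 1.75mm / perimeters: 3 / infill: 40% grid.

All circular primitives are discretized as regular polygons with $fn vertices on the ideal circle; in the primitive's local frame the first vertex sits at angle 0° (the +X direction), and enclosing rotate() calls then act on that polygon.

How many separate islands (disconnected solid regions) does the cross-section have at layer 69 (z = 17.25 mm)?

1

At z = 17.25 mm: the r=7 cylinder contributes a regular 24-gon of circumradius 7; the cylinder at (11, 7.5) is not intersected at this z (z outside [0.5, 5.5]); Combining (union): only the r=7 cylinder is present, so the union is just that shape — 1 connected region. Overall, the cross-section is a single solid region. Island count = 1.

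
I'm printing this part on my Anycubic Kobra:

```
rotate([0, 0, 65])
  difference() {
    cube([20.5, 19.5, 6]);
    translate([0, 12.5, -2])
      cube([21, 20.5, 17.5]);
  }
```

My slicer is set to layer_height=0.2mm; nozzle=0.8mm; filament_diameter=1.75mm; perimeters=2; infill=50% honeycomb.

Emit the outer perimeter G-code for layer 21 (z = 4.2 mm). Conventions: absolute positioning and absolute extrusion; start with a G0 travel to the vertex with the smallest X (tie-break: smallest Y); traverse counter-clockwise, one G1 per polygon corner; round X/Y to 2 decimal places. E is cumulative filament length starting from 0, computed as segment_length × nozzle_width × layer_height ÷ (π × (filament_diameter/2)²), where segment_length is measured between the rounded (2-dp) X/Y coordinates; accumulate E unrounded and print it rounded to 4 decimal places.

At z = 4.2 mm: the 20.5×19.5 cube contributes its full rectangle; the cube at (0, 12.5) (footprint 21×20.5) is included at this height; Subtracting the remaining from the first: starting from the 20.5×19.5 cube, the 21×20.5 cube at (0, 12.5) partially overlaps it — only the 143.50 mm² overlap (of its 430.50 mm²) is removed, clipping the outline — 1 connected region; (whole slice rotated 65° about Z — lengths, areas and connectivity unchanged). The outline is a single polygon with 4 vertices. Extrusion per mm of travel: 0.8 × 0.2 / (π × 0.875²) = 0.066520. Accumulating E over each segment gives final E = 4.3902.

G0 X-11.33 Y5.28 Z4.20
G1 X0.00 Y0.00 E0.8315
G1 X8.66 Y18.58 E2.1951
G1 X-2.67 Y23.86 E3.0266
G1 X-11.33 Y5.28 E4.3902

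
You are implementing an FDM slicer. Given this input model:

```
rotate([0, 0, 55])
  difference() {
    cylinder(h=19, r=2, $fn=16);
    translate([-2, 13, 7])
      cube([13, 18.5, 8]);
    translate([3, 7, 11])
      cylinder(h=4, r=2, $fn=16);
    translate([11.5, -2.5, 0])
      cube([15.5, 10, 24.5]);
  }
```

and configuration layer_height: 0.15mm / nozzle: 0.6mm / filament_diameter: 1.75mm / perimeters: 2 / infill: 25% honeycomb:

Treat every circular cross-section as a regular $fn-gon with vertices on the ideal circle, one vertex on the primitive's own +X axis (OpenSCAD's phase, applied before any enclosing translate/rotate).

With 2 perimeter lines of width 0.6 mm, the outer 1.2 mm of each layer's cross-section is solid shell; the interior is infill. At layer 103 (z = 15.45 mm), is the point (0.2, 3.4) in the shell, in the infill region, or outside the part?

outside

At z = 15.45 mm: the cylinder: section is a regular 16-gon, circumradius r=2; the cube at (-2, 13) does not reach this height (z outside [7, 15]); the cylinder at (3, 7) is not intersected at this z (z outside [11, 15]); the cube at (11.5, -2.5) is present — its section is the full 15.5×10 rectangle; Subtracting the remaining from the first: starting from the r=2 cylinder, the 15.5×10 cube at (11.5, -2.5) misses the remaining region (no effect) — 1 connected region; (rotated 55° about Z; rotation is an isometry so areas/perimeters/island counts are preserved). Overall, the cross-section is a single solid region. Undo the 55° rotation: the query point maps to (2.900, 1.786) in the un-rotated model frame. The nearest boundary edge runs (1.41, 1.41)→(1.85, 0.77); distance from the point to it = 1.44 mm. The point is not inside any of the regions above, so it lies outside the cross-section (1.44 mm from the nearest boundary).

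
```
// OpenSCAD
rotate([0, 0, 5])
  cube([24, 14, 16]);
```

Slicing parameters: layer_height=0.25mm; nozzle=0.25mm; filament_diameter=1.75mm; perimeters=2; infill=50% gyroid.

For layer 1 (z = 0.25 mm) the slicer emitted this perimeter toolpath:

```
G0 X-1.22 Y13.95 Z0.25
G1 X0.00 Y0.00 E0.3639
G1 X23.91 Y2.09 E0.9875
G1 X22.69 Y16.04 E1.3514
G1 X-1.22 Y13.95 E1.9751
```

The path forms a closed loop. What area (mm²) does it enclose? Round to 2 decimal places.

Apply the shoelace formula to the sequence of (X, Y) vertices; enclosed area = 336.09 mm².

336.09 mm²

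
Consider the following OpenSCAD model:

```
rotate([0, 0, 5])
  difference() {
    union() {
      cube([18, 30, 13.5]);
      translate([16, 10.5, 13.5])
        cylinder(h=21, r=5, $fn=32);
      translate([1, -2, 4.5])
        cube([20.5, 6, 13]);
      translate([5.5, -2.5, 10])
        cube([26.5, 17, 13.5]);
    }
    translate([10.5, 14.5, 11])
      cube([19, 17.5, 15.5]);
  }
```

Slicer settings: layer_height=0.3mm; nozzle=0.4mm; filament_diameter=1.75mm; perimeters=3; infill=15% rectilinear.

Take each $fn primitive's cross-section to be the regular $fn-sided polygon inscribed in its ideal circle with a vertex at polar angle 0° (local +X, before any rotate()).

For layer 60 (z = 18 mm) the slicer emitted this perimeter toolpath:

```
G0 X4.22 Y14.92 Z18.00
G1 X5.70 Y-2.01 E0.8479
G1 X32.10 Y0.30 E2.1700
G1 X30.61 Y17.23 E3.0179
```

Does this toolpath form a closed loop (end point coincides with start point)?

Start point (G0): (4.22, 14.92). End point (last G1): the path does not return to the start — open.

no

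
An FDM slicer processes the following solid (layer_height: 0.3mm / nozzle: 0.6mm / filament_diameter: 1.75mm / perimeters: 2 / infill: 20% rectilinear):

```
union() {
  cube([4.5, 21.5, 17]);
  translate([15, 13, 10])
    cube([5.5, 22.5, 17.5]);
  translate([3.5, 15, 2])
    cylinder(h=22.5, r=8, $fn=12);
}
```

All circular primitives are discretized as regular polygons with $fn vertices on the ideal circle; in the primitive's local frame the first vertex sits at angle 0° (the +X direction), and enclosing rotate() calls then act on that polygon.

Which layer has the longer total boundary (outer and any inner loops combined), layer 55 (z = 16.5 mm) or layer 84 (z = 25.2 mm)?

layer 55 (z = 16.5 mm)

Layer 55 (z = 16.5): the 4.5×21.5 cube contributes its full rectangle (perimeter 52.00 mm); the cube at (15, 13) (footprint 5.5×22.5) is included at this height (perimeter 56.00 mm); the r=8 cylinder at (3.5, 15) gives a regular 12-gon of circumradius 8 (constant along its height) (perimeter = 2·12·8.000·sin(180°/12) = 49.69 mm); Merging all regions: the regions partially overlap (shared area 63.47 mm²), so the edge portions inside another operand are dropped and the merged outline is re-measured after clipping — boundary = 120.74 mm. So its perimeter = 120.74 mm. Layer 84 (z = 25.2): the cube does not reach this height (z outside [0, 17]); the cube at (15, 13) (footprint 5.5×22.5) is included at this height (perimeter 56.00 mm); the cylinder at (3.5, 15) does not reach this height (z outside [2, 24.5]); Combining (union): only the 5.5×22.5 cube at (15, 13) is present, so the union is just that shape — boundary = 56.00 mm. So its perimeter = 56.00 mm. Layer 55 is larger (120.74 vs 56.00 mm).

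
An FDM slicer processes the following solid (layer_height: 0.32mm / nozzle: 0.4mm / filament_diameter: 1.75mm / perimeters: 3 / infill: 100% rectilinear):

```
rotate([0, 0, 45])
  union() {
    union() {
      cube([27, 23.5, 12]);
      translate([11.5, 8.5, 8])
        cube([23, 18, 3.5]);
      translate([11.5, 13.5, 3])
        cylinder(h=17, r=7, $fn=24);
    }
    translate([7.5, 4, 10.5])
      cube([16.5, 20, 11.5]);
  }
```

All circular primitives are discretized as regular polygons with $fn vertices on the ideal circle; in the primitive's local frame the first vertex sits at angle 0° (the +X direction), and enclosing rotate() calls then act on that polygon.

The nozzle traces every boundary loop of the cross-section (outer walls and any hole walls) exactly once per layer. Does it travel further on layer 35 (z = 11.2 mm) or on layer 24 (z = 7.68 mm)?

layer 35 (z = 11.2 mm)

Layer 35 (z = 11.2): the cube (footprint 27×23.5) is included at this height (perimeter 101.00 mm); the cube at (11.5, 8.5) is present — its section is the full 23×18 rectangle (perimeter 82.00 mm); the r=7 cylinder at (11.5, 13.5) gives a regular 24-gon of circumradius 7 (constant along its height) (perimeter = 2·24·7.000·sin(180°/24) = 43.86 mm); Merging all regions: the regions partially overlap (shared area 384.69 mm²), so the edge portions inside another operand are dropped and the merged outline is re-measured after clipping — boundary = 122.00 mm; the cube at (7.5, 4) (footprint 16.5×20) is included at this height (perimeter 73.00 mm); Taking the union: the regions partially overlap (shared area 328.00 mm²), so the edge portions inside another operand are dropped and the merged outline is re-measured after clipping — boundary = 122.00 mm; (rotated 45° about Z; rotation is an isometry so areas/perimeters/island counts are preserved). So its perimeter = 122.00 mm. Layer 24 (z = 7.68): the cube (footprint 27×23.5) is included at this height (perimeter 101.00 mm); the cube at (11.5, 8.5) does not reach this height (z outside [8, 11.5]); the cylinder at (11.5, 13.5): section is a regular 24-gon, circumradius r=7 (perimeter = 2·24·7.000·sin(180°/24) = 43.86 mm); Combining (union): the r=7 cylinder at (11.5, 13.5) lies entirely inside the 27×23.5 cube, so the union is just the 27×23.5 cube — boundary = 101.00 mm; the cube at (7.5, 4) is absent (z outside [10.5, 22]); Merging all regions: only the result so far is present, so the union is just that shape — boundary = 101.00 mm; (whole slice rotated 45° about Z — lengths, areas and connectivity unchanged). So its perimeter = 101.00 mm. Layer 35 is larger (122.00 vs 101.00 mm).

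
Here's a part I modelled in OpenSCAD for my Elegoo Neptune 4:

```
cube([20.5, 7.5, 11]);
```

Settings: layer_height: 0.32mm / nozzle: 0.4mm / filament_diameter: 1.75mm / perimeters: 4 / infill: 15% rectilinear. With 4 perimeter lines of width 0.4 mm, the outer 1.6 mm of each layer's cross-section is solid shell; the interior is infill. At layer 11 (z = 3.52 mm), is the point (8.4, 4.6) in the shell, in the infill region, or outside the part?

At z = 3.52 mm: the cube (footprint 20.5×7.5) is included at this height. Overall, the cross-section is a single solid region. The nearest boundary edge runs (20.50, 7.50)→(0.00, 7.50); distance from the point to it = 2.90 mm. The point is inside the cross-section and 2.90 mm from the nearest boundary — more than the 1.6 mm shell width (4 × 0.4), so it's in the infill interior.

infill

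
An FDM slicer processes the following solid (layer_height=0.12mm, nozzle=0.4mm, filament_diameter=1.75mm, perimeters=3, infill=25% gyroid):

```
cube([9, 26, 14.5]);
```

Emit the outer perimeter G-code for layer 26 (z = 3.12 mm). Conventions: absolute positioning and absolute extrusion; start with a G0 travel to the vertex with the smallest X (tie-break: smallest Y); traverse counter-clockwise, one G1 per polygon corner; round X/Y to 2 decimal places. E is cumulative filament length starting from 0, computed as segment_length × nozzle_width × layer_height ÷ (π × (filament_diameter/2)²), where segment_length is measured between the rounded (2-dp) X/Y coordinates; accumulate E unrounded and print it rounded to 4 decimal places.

G0 X0.00 Y0.00 Z3.12
G1 X9.00 Y0.00 E0.1796
G1 X9.00 Y26.00 E0.6985
G1 X0.00 Y26.00 E0.8781
G1 X0.00 Y0.00 E1.3969

At z = 3.12 mm: the 9×26 cube contributes its full rectangle. The outline is a single polygon with 4 vertices. Extrusion per mm of travel: 0.4 × 0.12 / (π × 0.875²) = 0.019956. Accumulating E over each segment gives final E = 1.3969.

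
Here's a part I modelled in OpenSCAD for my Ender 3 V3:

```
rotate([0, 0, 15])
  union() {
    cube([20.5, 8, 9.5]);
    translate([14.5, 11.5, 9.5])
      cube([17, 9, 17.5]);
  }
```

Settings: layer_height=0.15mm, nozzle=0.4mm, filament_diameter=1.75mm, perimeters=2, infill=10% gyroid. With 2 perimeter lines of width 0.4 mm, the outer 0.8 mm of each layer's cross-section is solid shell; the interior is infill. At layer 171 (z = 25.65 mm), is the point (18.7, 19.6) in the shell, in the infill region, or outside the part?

infill

At z = 25.65 mm: the cube does not reach this height (z outside [0, 9.5]); the cube at (14.5, 11.5) (footprint 17×9) is included at this height; Merging all regions: only the 17×9 cube at (14.5, 11.5) is present, so the union is just that shape — 1 connected region; (rotated 15° about Z; rotation is an isometry so areas/perimeters/island counts are preserved). Overall, the cross-section is a single solid region. Undo the 15° rotation: the query point maps to (23.136, 14.092) in the un-rotated model frame. The nearest boundary edge runs (14.50, 11.50)→(31.50, 11.50); distance from the point to it = 2.59 mm. The point is inside the cross-section and 2.59 mm from the nearest boundary — more than the 0.8 mm shell width (2 × 0.4), so it's in the infill interior.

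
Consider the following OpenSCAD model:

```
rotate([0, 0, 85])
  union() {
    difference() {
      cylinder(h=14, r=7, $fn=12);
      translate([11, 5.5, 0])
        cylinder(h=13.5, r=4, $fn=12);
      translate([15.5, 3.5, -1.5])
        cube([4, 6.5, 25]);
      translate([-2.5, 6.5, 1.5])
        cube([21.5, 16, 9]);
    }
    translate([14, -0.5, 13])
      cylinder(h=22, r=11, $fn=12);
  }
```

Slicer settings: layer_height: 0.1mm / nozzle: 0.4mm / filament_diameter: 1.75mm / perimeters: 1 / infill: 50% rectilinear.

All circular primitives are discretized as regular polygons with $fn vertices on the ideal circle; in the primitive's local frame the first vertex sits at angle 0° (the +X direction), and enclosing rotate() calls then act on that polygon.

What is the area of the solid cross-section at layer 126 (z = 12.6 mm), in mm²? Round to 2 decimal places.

At z = 12.6 mm: the r=7 cylinder contributes a regular 12-gon of circumradius 7 (area = (12/2)·7.000²·sin(360°/12) = 147.00 mm²); the r=4 cylinder at (11, 5.5) gives a regular 12-gon of circumradius 4 (constant along its height) (area = (12/2)·4.000²·sin(360°/12) = 48.00 mm²); the 4×6.5 cube at (15.5, 3.5) contributes its full rectangle (area 26.00 mm²); the cube at (-2.5, 6.5) is absent (z outside [1.5, 10.5]); Subtracting the remaining from the first: starting from the r=7 cylinder (147.00 mm²), the r=4 cylinder at (11, 5.5) misses the remaining region (no effect); the 4×6.5 cube at (15.5, 3.5) misses the remaining region (no effect) — area = 147.00 mm²; the cylinder at (14, -0.5) is absent (z outside [13, 35]); Taking the union: only the result so far is present, so the union is just that shape — area = 147.00 mm²; (whole slice rotated 85° about Z — lengths, areas and connectivity unchanged). Overall, the cross-section is a single solid region. Net area = 147.00 mm².

147.00 mm²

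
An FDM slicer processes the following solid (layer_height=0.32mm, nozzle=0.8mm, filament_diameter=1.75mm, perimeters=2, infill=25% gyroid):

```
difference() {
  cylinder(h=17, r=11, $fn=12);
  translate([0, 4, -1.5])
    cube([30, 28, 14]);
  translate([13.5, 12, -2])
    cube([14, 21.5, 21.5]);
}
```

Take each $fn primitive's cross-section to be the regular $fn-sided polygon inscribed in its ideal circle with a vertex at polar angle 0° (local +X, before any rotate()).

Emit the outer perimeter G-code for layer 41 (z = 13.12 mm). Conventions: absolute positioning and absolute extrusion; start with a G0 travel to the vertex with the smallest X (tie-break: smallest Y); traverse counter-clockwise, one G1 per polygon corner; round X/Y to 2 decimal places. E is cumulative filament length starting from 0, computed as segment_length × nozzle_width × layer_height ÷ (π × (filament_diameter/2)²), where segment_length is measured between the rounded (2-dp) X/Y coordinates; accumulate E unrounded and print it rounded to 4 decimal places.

G0 X-11.00 Y0.00 Z13.12
G1 X-9.53 Y-5.50 E0.6059
G1 X-5.50 Y-9.53 E1.2125
G1 X0.00 Y-11.00 E1.8184
G1 X5.50 Y-9.53 E2.4244
G1 X9.53 Y-5.50 E3.0310
G1 X11.00 Y0.00 E3.6369
G1 X9.53 Y5.50 E4.2428
G1 X5.50 Y9.53 E4.8494
G1 X0.00 Y11.00 E5.4553
G1 X-5.50 Y9.53 E6.0612
G1 X-9.53 Y5.50 E6.6678
G1 X-11.00 Y0.00 E7.2738

At z = 13.12 mm: the r=11 cylinder gives a regular 12-gon of circumradius 11 (constant along its height); the cube at (0, 4) is absent (z outside [-1.5, 12.5]); the 14×21.5 cube at (13.5, 12) contributes its full rectangle; Subtracting the remaining from the first: starting from the r=11 cylinder, the 14×21.5 cube at (13.5, 12) misses the remaining region (no effect) — 1 connected region. The outline is a single polygon with 12 vertices. Extrusion per mm of travel: 0.8 × 0.32 / (π × 0.875²) = 0.106432. Accumulating E over each segment gives final E = 7.2738.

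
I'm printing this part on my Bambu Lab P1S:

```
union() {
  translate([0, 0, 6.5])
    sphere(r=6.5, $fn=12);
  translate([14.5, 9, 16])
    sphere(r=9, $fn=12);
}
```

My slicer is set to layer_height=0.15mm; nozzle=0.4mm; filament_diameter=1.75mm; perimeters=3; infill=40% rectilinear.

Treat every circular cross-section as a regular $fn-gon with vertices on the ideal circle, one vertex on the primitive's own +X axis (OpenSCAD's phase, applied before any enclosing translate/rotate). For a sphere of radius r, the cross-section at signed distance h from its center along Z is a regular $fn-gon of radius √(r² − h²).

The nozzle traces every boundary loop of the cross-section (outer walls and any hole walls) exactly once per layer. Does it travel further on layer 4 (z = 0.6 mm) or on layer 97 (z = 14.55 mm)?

layer 97 (z = 14.55 mm)

Layer 4 (z = 0.6): the sphere: section is a regular 12-gon, circumradius = √(r²−h²) = √(6.5²−5.9²) = 2.728 (perimeter = 2·12·2.728·sin(180°/12) = 16.94 mm); the sphere at (14.5, 9) is absent (|z−center|=15.400 > r=9); Combining (union): only the r=6.5 sphere is present, so the union is just that shape — boundary = 16.94 mm. So its perimeter = 16.94 mm. Layer 97 (z = 14.55): the sphere is not intersected at this z (|z−center|=8.050 > r=6.5); the r=9 sphere at (14.5, 9) slices to a regular 12-gon of circumradius 8.882 (√(r²−h²) with h=1.45 from center) (perimeter = 2·12·8.882·sin(180°/12) = 55.17 mm); Combining (union): only the r=9 sphere at (14.5, 9) is present, so the union is just that shape — boundary = 55.17 mm. So its perimeter = 55.17 mm. Layer 97 is larger (55.17 vs 16.94 mm).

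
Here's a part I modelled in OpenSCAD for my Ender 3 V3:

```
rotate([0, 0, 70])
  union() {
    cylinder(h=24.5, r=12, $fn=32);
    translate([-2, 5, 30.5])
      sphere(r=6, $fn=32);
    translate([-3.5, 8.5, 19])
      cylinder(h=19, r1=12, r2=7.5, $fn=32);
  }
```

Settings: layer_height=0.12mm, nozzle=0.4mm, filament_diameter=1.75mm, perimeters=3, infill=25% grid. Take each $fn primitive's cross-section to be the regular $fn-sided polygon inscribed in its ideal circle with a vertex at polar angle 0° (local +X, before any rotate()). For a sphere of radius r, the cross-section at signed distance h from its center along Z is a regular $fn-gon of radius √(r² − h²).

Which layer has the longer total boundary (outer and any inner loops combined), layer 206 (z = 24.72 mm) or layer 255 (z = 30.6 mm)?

layer 206 (z = 24.72 mm)

Layer 206 (z = 24.72): the cylinder is absent (z outside [0, 24.5]); the r=6 sphere at (-2, 5) contributes a regular 32-gon of circumradius √(6²−5.78²) = 1.610 (perimeter = 2·32·1.610·sin(180°/32) = 10.10 mm); the cone at (-3.5, 8.5) (r1=12→r2=7.5) has section circumradius 10.645 here — a regular 32-gon (perimeter = 2·32·10.645·sin(180°/32) = 66.78 mm); Taking the union: the r=6 sphere at (-2, 5) lies entirely inside the cone at (-3.5, 8.5), so the union is just the cone at (-3.5, 8.5) — boundary = 66.78 mm; (whole slice rotated 70° about Z — lengths, areas and connectivity unchanged). So its perimeter = 66.78 mm. Layer 255 (z = 30.6): the cylinder is not intersected at this z (z outside [0, 24.5]); the r=6 sphere at (-2, 5) slices to a regular 32-gon of circumradius 5.999 (√(r²−h²) with h=0.1 from center) (perimeter = 2·32·5.999·sin(180°/32) = 37.63 mm); the cone at (-3.5, 8.5): at t=0.611 of its height the radius interpolates to r₁+(r₂−r₁)t = 9.253, giving a regular 32-gon of that circumradius (perimeter = 2·32·9.253·sin(180°/32) = 58.04 mm); Taking the union: the regions partially overlap (shared area 109.30 mm²), so the edge portions inside another operand are dropped and the merged outline is re-measured after clipping — boundary = 58.47 mm; (rotated 70° about Z; rotation is an isometry so areas/perimeters/island counts are preserved). So its perimeter = 58.47 mm. Layer 206 is larger (66.78 vs 58.47 mm).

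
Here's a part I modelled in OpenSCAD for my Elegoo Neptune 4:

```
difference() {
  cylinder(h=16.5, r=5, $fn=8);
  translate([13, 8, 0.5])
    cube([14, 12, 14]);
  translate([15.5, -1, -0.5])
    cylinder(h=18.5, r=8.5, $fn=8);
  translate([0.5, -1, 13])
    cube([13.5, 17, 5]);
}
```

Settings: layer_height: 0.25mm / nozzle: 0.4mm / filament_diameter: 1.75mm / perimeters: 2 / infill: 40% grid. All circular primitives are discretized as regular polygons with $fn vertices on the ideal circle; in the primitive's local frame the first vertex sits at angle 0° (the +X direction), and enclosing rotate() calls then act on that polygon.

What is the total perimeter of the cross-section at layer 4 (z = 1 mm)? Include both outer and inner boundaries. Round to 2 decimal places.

30.61 mm

At z = 1 mm: the cylinder: section is a regular 8-gon, circumradius r=5 (perimeter = 2·8·5.000·sin(180°/8) = 30.61 mm); the 14×12 cube at (13, 8) contributes its full rectangle (perimeter 52.00 mm); the r=8.5 cylinder at (15.5, -1) contributes a regular 8-gon of circumradius 8.5 (perimeter = 2·8·8.500·sin(180°/8) = 52.04 mm); the cube at (0.5, -1) is absent (z outside [13, 18]); Subtracting the remaining from the first: starting from the r=5 cylinder, the 14×12 cube at (13, 8) misses the remaining region (no effect); the r=8.5 cylinder at (15.5, -1) misses the remaining region (no effect) — boundary = 30.61 mm. Overall, the cross-section is a single solid region. Total boundary length (outer) = 30.61 mm.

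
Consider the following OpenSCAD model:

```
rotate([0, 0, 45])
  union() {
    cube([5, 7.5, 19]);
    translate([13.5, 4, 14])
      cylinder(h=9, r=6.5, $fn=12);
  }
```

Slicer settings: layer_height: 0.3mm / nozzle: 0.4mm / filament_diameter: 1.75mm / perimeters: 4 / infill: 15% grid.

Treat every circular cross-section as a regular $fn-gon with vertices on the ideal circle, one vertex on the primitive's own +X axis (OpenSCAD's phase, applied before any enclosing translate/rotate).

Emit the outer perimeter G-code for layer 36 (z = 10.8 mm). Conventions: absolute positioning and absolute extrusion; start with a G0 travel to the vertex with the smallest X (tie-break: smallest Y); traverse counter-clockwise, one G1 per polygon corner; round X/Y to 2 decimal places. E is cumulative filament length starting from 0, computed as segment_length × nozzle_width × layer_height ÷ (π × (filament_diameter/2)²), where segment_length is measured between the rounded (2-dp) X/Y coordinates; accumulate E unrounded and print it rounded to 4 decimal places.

At z = 10.8 mm: the 5×7.5 cube contributes its full rectangle; the cylinder at (13.5, 4) is absent (z outside [14, 23]); Taking the union: only the 5×7.5 cube is present, so the union is just that shape — 1 connected region; (whole slice rotated 45° about Z — lengths, areas and connectivity unchanged). The outline is a single polygon with 4 vertices. Extrusion per mm of travel: 0.4 × 0.3 / (π × 0.875²) = 0.049890. Accumulating E over each segment gives final E = 1.2474.

G0 X-5.30 Y5.30 Z10.80
G1 X0.00 Y0.00 E0.3739
G1 X3.54 Y3.54 E0.6237
G1 X-1.77 Y8.84 E0.9980
G1 X-5.30 Y5.30 E1.2474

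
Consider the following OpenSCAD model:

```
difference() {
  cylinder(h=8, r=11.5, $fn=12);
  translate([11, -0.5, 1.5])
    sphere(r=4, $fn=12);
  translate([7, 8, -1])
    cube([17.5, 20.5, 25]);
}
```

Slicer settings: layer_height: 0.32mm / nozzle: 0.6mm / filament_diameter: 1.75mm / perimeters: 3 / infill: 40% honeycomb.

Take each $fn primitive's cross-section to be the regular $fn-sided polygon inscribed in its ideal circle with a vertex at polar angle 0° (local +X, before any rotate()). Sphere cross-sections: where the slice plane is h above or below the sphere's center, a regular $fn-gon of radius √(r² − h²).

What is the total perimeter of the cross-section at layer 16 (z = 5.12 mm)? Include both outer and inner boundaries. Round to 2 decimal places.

At z = 5.12 mm: the cylinder: section is a regular 12-gon, circumradius r=11.5 (perimeter = 2·12·11.500·sin(180°/12) = 71.43 mm); the r=4 sphere at (11, -0.5) contributes a regular 12-gon of circumradius √(4²−3.62²) = 1.702 (perimeter = 2·12·1.702·sin(180°/12) = 10.57 mm); the cube at (7, 8) is present — its section is the full 17.5×20.5 rectangle (perimeter 76.00 mm); Subtracting the remaining from the first: starting from the r=11.5 cylinder, the r=4 sphere at (11, -0.5) partially overlaps it — only the 5.20 mm² overlap (of its 8.69 mm²) is removed, clipping the outline; the 17.5×20.5 cube at (7, 8) partially overlaps it — only the 0.25 mm² overlap (of its 358.75 mm²) is removed, clipping the outline — boundary = 73.80 mm. Overall, the cross-section is a single solid region. Total boundary length (outer) = 73.80 mm.

73.80 mm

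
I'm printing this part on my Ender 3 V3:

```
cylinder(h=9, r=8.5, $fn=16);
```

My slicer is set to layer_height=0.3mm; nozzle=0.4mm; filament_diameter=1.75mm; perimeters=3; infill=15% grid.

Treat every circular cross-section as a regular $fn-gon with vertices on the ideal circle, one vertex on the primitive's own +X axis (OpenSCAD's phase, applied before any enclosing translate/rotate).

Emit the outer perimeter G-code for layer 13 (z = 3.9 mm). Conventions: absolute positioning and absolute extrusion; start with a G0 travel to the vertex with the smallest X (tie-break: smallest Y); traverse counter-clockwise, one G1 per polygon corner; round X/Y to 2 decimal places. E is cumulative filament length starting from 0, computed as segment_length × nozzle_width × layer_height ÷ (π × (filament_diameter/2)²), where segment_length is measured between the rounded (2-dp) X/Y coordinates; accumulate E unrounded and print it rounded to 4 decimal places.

G0 X-8.50 Y0.00 Z3.90
G1 X-7.85 Y-3.25 E0.1654
G1 X-6.01 Y-6.01 E0.3308
G1 X-3.25 Y-7.85 E0.4963
G1 X0.00 Y-8.50 E0.6617
G1 X3.25 Y-7.85 E0.8270
G1 X6.01 Y-6.01 E0.9925
G1 X7.85 Y-3.25 E1.1580
G1 X8.50 Y0.00 E1.3234
G1 X7.85 Y3.25 E1.4887
G1 X6.01 Y6.01 E1.6542
G1 X3.25 Y7.85 E1.8197
G1 X0.00 Y8.50 E1.9851
G1 X-3.25 Y7.85 E2.1504
G1 X-6.01 Y6.01 E2.3159
G1 X-7.85 Y3.25 E2.4814
G1 X-8.50 Y0.00 E2.6468

At z = 3.9 mm: the r=8.5 cylinder contributes a regular 16-gon of circumradius 8.5. The outline is a single polygon with 16 vertices. Extrusion per mm of travel: 0.4 × 0.3 / (π × 0.875²) = 0.049890. Accumulating E over each segment gives final E = 2.6468.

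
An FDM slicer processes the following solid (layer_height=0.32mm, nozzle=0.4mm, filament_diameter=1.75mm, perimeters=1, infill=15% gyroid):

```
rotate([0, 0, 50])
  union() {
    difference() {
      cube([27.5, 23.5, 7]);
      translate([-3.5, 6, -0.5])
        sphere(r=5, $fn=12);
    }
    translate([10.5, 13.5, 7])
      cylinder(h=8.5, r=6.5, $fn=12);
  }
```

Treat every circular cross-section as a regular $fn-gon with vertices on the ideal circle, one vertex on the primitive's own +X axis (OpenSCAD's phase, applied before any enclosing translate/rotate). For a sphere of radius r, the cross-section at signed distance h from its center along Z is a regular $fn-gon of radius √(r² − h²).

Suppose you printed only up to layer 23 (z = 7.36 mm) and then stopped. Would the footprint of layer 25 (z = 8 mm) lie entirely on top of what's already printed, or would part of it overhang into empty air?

entirely on top

Compare the two slices. At z = 7.36: the cube does not reach this height (z outside [0, 7]); the sphere at (-3.5, 6) does not reach this height (|z−center|=7.860 > r=5); Subtracting the remaining from the first: the first operand is absent here, so nothing remains; the cylinder at (10.5, 13.5): section is a regular 12-gon, circumradius r=6.5 (area = (12/2)·6.500²·sin(360°/12) = 126.75 mm²); Merging all regions: only the r=6.5 cylinder at (10.5, 13.5) is present, so the union is just that shape — area = 126.75 mm²; (whole slice rotated 50° about Z — lengths, areas and connectivity unchanged). At z = 8: the cube does not reach this height (z outside [0, 7]); the sphere at (-3.5, 6) is absent (|z−center|=8.500 > r=5); After the difference (first − rest): the first operand is absent here, so nothing remains; the r=6.5 cylinder at (10.5, 13.5) gives a regular 12-gon of circumradius 6.5 (constant along its height) (area = (12/2)·6.500²·sin(360°/12) = 126.75 mm²); Merging all regions: only the r=6.5 cylinder at (10.5, 13.5) is present, so the union is just that shape — area = 126.75 mm²; (rotated 50° about Z; rotation is an isometry so areas/perimeters/island counts are preserved). Checking containment: the cross-section at z = 8 is a subset of the cross-section at z = 7.36.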